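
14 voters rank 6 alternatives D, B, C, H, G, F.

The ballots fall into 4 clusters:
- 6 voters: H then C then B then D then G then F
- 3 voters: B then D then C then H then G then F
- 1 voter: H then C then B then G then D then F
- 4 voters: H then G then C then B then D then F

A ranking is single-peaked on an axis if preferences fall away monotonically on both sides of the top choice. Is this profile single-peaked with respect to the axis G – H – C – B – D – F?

yes

Axis positions: G=1, H=2, C=3, B=4, D=5, F=6.
Cluster 1 (peak H at position 2): ranking walks positions 2-3-4-5-1-6, expanding outward from the peak — single-peaked.
Cluster 2 (peak B at position 4): ranking walks positions 4-5-3-2-1-6, expanding outward from the peak — single-peaked.
Cluster 3 (peak H at position 2): ranking walks positions 2-3-4-1-5-6, expanding outward from the peak — single-peaked.
Cluster 4 (peak H at position 2): ranking walks positions 2-1-3-4-5-6, expanding outward from the peak — single-peaked.
Every ranking is single-peaked on this axis.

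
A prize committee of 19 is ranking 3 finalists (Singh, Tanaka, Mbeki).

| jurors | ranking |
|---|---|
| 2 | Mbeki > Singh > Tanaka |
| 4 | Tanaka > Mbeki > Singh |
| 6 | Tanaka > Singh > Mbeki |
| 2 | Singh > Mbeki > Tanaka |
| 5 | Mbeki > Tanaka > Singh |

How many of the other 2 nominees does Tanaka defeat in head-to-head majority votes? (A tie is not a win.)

2

Tanaka against each rival (19 jurors):
Tanaka vs Singh: Tanaka wins 15–4.
Tanaka vs Mbeki: Tanaka, 10–9.
Tanaka beats Singh, Mbeki — 2 pairwise wins.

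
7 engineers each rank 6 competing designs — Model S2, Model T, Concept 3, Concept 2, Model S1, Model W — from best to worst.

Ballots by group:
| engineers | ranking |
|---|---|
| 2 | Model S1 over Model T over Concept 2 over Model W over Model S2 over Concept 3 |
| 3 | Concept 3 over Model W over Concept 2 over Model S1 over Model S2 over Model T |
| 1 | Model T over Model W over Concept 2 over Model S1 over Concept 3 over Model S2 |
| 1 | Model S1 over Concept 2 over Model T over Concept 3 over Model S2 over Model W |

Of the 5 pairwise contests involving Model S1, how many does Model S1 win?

3

Model S1 against each rival (7 engineers):
Model S1–Model S2: Model S1 7–0.
Model S1 vs Model T: 2+3+1 = 6 for Model S1, 1 for Model T — Model S1 by 6–1.
Model S1 vs Concept 3: Model S1 is ranked higher on 2+1+1 = 4 ballots, Concept 3 on 3. Model S1 wins 4–3.
Model S1 vs Concept 2: 2+1 = 3 for Model S1, 4 for Concept 2 — Concept 2 by 4–3.
Model S1 vs Model W: Model W, 4–3.
Model S1 beats Model S2, Model T, Concept 3; loses to Concept 2, Model W — 3 pairwise wins.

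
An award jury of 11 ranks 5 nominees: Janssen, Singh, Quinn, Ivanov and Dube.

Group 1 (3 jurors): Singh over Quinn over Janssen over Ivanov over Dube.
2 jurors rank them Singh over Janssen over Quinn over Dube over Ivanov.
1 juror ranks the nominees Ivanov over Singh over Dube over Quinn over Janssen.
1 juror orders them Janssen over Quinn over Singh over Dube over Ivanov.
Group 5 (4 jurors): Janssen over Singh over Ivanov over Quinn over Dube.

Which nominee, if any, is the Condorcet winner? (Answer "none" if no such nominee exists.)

Head-to-head results (11 jurors):
Janssen vs Singh: 5 to 6, Singh.
Janssen vs Quinn: Janssen is ranked higher on 2+1+4 = 7 ballots, Quinn on 4. Janssen wins 7–4.
Janssen vs Ivanov: Janssen preferred on 3+2+1+4 = 10 ballots; Janssen wins 10–1.
Janssen vs Dube: Janssen preferred on 3+2+1+4 = 10 ballots; Janssen wins 10–1.
Singh vs Quinn: 10 to 1, Singh.
Singh vs Ivanov: Singh is ranked higher on 3+2+1+4 = 10 ballots, Ivanov on 1. Singh wins 10–1.
Singh vs Dube: Singh preferred on 3+2+1+1+4 = 11 ballots; Singh wins 11–0.
Quinn vs Ivanov: Quinn wins 6–5.
Quinn vs Dube: Quinn wins 10–1.
Ivanov–Dube: Ivanov 8–3.
Singh defeats every rival head-to-head and is the Condorcet winner.

Singh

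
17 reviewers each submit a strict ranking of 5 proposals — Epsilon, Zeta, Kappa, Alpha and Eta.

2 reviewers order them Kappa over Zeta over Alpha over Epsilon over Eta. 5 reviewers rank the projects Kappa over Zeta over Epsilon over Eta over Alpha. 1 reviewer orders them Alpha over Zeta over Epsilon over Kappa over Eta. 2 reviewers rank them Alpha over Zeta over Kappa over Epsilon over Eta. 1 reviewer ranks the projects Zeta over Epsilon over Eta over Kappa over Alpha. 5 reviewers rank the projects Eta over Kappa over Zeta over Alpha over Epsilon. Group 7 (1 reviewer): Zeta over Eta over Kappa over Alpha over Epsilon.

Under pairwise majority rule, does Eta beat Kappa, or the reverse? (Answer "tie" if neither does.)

Ballots ranking Eta above Kappa: 1 + 5 + 1 = 7.
Ballots ranking Kappa above Eta: 17 − 7 = 10.
Kappa wins the head-to-head 10–7.

Kappa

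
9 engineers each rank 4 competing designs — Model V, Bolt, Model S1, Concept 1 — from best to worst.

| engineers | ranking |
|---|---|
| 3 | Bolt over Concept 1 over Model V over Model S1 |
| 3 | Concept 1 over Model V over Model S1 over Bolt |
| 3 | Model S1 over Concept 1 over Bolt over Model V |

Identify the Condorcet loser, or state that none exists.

none

Head-to-head results (9 engineers):
Model V vs Bolt: Bolt, 6–3.
Model V vs Model S1: 3+3 = 6 for Model V, 3 for Model S1 — Model V by 6–3.
Model V vs Concept 1: Model V preferred on 0 ballots; Concept 1 wins 9–0.
Bolt vs Model S1: Bolt is ranked higher on 3 ballots, Model S1 on 6. Model S1 wins 6–3.
Bolt vs Concept 1: Bolt preferred on 3 ballots; Concept 1 wins 6–3.
Model S1 vs Concept 1: Model S1 preferred on 3 ballots; Concept 1 wins 6–3.
Each design has at least one pairwise win (Model V beats Model S1; Bolt beats Model V; Model S1 beats Bolt; Concept 1 beats Model V) — no Condorcet loser.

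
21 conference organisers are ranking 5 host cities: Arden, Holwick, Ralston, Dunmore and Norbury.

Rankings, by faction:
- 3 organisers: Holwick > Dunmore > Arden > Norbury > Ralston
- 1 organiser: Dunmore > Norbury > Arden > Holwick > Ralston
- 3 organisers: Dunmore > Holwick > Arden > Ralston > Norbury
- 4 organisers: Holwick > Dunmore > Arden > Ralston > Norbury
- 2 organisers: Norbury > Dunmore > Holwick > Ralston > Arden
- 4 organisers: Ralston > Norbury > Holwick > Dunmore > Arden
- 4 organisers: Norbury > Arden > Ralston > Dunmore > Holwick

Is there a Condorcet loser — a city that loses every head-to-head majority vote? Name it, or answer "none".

Head-to-head results (21 organisers):
Arden–Holwick: Holwick 16–5.
Arden vs Ralston: 15 to 6, Arden.
Arden vs Dunmore: 4 to 17, Dunmore.
Arden–Norbury: Norbury 11–10.
Holwick vs Ralston: Holwick wins 13–8.
Holwick vs Dunmore: Holwick preferred on 3+4+4 = 11 ballots; Holwick wins 11–10.
Holwick–Norbury: Norbury 11–10.
Ralston vs Dunmore: 8 to 13, Dunmore.
Ralston vs Norbury: Ralston is ranked higher on 3+4+4 = 11 ballots, Norbury on 10. Ralston wins 11–10.
Dunmore vs Norbury: 11 to 10, Dunmore.
Each city has at least one pairwise win (Arden beats Ralston; Holwick beats Arden; Ralston beats Norbury; Dunmore beats Arden; Norbury beats Arden) — no Condorcet loser.

none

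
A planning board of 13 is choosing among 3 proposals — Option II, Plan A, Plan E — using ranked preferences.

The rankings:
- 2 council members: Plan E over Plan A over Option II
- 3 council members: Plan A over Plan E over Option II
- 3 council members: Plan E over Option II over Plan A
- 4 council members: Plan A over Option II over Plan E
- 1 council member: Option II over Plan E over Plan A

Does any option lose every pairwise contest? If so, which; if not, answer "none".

Head-to-head results (13 council members):
Option II vs Plan A: 3+1 = 4 for Option II, 9 for Plan A — Plan A by 9–4.
Option II vs Plan E: 5 to 8, Plan E.
Plan A vs Plan E: Plan A is ranked higher on 3+4 = 7 ballots, Plan E on 6. Plan A wins 7–6.
Option II loses to every other option — it is the Condorcet loser.

Option II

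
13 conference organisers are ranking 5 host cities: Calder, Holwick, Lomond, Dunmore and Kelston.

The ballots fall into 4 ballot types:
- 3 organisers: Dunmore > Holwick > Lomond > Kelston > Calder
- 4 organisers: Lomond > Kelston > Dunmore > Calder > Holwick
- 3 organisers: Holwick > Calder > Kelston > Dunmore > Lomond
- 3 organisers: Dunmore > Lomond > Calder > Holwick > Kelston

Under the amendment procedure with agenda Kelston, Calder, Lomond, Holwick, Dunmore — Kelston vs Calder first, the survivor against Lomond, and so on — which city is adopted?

Round 1: Kelston vs Calder — 7–6, Kelston advances.
Round 2: Kelston vs Lomond — 3–10, Lomond advances.
Round 3: Lomond vs Holwick — 7–6, Lomond advances.
Round 4: Lomond vs Dunmore — 4–9, Dunmore advances.
The agenda winner is Dunmore.

Dunmore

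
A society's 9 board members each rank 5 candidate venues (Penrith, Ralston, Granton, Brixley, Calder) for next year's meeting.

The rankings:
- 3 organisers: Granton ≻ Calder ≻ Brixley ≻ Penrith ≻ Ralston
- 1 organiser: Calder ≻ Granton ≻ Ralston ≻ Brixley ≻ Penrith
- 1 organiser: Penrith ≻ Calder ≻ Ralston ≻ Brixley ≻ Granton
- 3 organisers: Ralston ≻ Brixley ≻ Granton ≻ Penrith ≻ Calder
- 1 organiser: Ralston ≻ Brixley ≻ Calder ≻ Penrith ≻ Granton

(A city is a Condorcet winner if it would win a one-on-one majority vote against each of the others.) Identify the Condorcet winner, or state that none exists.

none

Head-to-head results (9 organisers):
Penrith–Ralston: Ralston 5–4.
Penrith vs Granton: Penrith preferred on 1+1 = 2 ballots; Granton wins 7–2.
Penrith vs Brixley: Brixley wins 8–1.
Penrith vs Calder: 1+3 = 4 for Penrith, 5 for Calder — Calder by 5–4.
Ralston vs Granton: 5 to 4, Ralston.
Ralston vs Brixley: Ralston preferred on 1+1+3+1 = 6 ballots; Ralston wins 6–3.
Ralston vs Calder: Ralston is ranked higher on 3+1 = 4 ballots, Calder on 5. Calder wins 5–4.
Granton vs Brixley: Granton is ranked higher on 3+1 = 4 ballots, Brixley on 5. Brixley wins 5–4.
Granton vs Calder: Granton, 6–3.
Brixley vs Calder: 3+1 = 4 for Brixley, 5 for Calder — Calder by 5–4.
No city is unbeaten: Penrith loses to Ralston; Ralston loses to Calder; Granton loses to Ralston; Brixley loses to Ralston; Calder loses to Granton. In particular Ralston > Granton > Calder > Ralston is a majority cycle — no Condorcet winner exists.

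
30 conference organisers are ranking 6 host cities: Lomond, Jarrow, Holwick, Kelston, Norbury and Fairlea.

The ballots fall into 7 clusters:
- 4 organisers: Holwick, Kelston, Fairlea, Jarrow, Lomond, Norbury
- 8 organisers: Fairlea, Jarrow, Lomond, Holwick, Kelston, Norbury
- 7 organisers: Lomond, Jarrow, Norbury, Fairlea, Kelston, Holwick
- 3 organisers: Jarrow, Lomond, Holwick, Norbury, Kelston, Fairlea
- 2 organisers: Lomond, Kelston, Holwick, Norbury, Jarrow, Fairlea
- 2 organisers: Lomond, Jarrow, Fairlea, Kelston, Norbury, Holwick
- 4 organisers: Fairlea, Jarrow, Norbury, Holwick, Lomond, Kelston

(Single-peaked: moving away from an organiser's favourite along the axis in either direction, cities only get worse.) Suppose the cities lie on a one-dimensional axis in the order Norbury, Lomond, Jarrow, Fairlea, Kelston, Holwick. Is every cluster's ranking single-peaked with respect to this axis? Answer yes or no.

Axis positions: Norbury=1, Lomond=2, Jarrow=3, Fairlea=4, Kelston=5, Holwick=6.
Cluster 1 (peak Holwick at position 6): ranking walks positions 6-5-4-3-2-1, expanding outward from the peak — single-peaked.
Cluster 2: ranking walks positions 4-3-2-6-5-1; Holwick is ranked above Kelston even though Kelston lies between Holwick and the peak Fairlea on the axis — preferences dip and rise again. Not single-peaked.
Cluster 3 (peak Lomond at position 2): ranking walks positions 2-3-1-4-5-6, expanding outward from the peak — single-peaked.
Cluster 4: ranking walks positions 3-2-6-1-5-4; Holwick is ranked above Fairlea even though Fairlea lies between Holwick and the peak Jarrow on the axis — preferences dip and rise again. Not single-peaked.
Cluster 5: ranking walks positions 2-5-6-1-3-4; Kelston is ranked above Jarrow even though Jarrow lies between Kelston and the peak Lomond on the axis — preferences dip and rise again. Not single-peaked.
Cluster 6 (peak Lomond at position 2): ranking walks positions 2-3-4-5-1-6, expanding outward from the peak — single-peaked.
Cluster 7: ranking walks positions 4-3-1-6-2-5; Norbury is ranked above Lomond even though Lomond lies between Norbury and the peak Fairlea on the axis — preferences dip and rise again. Not single-peaked.
Cluster 2 violates single-peakedness, so the profile is not single-peaked on this axis.

no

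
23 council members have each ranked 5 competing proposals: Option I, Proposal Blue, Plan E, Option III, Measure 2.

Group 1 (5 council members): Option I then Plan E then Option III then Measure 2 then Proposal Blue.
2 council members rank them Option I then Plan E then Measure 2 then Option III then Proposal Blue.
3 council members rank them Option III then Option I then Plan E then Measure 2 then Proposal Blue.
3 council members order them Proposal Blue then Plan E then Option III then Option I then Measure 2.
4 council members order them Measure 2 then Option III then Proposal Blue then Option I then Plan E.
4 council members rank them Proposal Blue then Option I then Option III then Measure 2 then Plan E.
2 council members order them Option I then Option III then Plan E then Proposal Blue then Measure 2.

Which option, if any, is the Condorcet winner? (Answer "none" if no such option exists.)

Option I

Head-to-head results (23 council members):
Option I vs Proposal Blue: 12 to 11, Option I.
Option I vs Plan E: Option I is ranked higher on 5+2+3+4+4+2 = 20 ballots, Plan E on 3. Option I wins 20–3.
Option I vs Option III: Option I wins 13–10.
Option I vs Measure 2: Option I wins 19–4.
Proposal Blue vs Plan E: Plan E wins 12–11.
Proposal Blue vs Option III: Proposal Blue is ranked higher on 3+4 = 7 ballots, Option III on 16. Option III wins 16–7.
Proposal Blue vs Measure 2: Measure 2 wins 14–9.
Plan E–Option III: Option III 13–10.
Plan E vs Measure 2: 15 to 8, Plan E.
Option III vs Measure 2: 17 to 6, Option III.
Option I wins every pairwise contest, so Option I is the Condorcet winner.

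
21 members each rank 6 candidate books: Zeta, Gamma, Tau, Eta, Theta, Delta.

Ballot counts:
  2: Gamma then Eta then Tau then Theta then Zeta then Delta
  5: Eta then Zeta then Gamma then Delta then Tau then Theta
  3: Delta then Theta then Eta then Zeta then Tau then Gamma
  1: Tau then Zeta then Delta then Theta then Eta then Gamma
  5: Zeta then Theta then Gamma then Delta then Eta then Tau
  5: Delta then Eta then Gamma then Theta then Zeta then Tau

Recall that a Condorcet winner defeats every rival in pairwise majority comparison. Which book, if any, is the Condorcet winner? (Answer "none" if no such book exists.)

none

Head-to-head results (21 members):
Zeta–Gamma: Zeta 14–7.
Zeta vs Tau: Zeta wins 18–3.
Zeta–Eta: Eta 15–6.
Zeta vs Theta: Zeta, 11–10.
Zeta vs Delta: Zeta wins 13–8.
Gamma vs Tau: Gamma wins 17–4.
Gamma vs Eta: Eta, 14–7.
Gamma vs Theta: Gamma wins 12–9.
Gamma vs Delta: Gamma, 12–9.
Tau vs Eta: Eta, 20–1.
Tau vs Theta: Theta, 13–8.
Tau vs Delta: Delta, 18–3.
Eta vs Theta: Eta wins 12–9.
Eta vs Delta: Delta, 14–7.
Theta vs Delta: Delta, 14–7.
Every book loses at least once (Zeta loses to Eta; Gamma loses to Zeta; Tau loses to Zeta; Eta loses to Delta; Theta loses to Zeta; Delta loses to Zeta). The majority relation contains the cycle Zeta → Delta → Eta → Zeta, so there is no Condorcet winner.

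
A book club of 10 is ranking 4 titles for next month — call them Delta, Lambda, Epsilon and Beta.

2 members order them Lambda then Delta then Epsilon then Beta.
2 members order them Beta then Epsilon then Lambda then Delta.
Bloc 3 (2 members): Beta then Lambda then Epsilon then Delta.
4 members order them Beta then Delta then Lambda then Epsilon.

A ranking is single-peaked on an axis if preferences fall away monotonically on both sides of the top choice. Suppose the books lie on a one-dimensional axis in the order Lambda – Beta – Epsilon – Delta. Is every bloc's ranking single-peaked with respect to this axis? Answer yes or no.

no

Axis positions: Lambda=1, Beta=2, Epsilon=3, Delta=4.
Bloc 1: ranking walks positions 1-4-3-2; Delta is ranked above Beta even though Beta lies between Delta and the peak Lambda on the axis — preferences dip and rise again. Not single-peaked.
Bloc 2 (peak Beta at position 2): ranking walks positions 2-3-1-4, expanding outward from the peak — single-peaked.
Bloc 3 (peak Beta at position 2): ranking walks positions 2-1-3-4, expanding outward from the peak — single-peaked.
Bloc 4: ranking walks positions 2-4-1-3; Delta is ranked above Epsilon even though Epsilon lies between Delta and the peak Beta on the axis — preferences dip and rise again. Not single-peaked.
Bloc 1 violates single-peakedness, so the profile is not single-peaked on this axis.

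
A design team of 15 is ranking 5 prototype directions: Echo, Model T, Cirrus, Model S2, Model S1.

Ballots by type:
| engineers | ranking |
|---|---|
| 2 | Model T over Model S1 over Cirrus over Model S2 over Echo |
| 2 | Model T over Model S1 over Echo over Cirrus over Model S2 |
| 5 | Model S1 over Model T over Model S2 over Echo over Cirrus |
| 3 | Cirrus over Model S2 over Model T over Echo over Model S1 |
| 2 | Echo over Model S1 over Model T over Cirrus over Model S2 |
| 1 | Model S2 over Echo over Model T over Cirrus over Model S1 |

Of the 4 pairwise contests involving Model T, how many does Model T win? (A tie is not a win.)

Model T against each rival (15 engineers):
Model T vs Echo: 12 to 3, Model T.
Model T vs Cirrus: Model T, 12–3.
Model T vs Model S2: 11 to 4, Model T.
Model T vs Model S1: Model T wins 8–7.
Model T beats Echo, Cirrus, Model S2, Model S1 — 4 pairwise wins.

4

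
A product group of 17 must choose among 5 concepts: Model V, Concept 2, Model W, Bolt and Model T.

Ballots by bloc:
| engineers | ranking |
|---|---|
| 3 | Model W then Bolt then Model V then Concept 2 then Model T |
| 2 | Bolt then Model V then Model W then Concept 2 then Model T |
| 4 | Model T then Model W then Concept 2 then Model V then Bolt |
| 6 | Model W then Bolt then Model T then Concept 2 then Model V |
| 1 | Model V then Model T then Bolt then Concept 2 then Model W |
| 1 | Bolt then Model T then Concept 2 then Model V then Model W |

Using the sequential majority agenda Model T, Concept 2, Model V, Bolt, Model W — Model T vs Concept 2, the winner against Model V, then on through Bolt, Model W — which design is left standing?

Round 1: Model T vs Concept 2 — 12–5, Model T advances.
Round 2: Model T vs Model V — 11–6, Model T advances.
Round 3: Model T vs Bolt — 5–12, Bolt advances.
Round 4: Bolt vs Model W — 4–13, Model W advances.
Model W survives the agenda.

Model W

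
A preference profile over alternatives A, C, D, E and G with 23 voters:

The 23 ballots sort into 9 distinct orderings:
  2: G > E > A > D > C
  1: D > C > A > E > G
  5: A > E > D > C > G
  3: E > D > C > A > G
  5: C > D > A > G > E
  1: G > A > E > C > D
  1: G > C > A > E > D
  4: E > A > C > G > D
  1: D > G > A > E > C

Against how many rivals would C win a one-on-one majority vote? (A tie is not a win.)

C against each rival (23 voters):
C vs A: A wins 13–10.
C vs D: 5+1+1+4 = 11 for C, 12 for D — D by 12–11.
C vs E: 7 to 16, E.
C vs G: C, 18–5.
C beats G; loses to A, D, E — 1 pairwise win.

1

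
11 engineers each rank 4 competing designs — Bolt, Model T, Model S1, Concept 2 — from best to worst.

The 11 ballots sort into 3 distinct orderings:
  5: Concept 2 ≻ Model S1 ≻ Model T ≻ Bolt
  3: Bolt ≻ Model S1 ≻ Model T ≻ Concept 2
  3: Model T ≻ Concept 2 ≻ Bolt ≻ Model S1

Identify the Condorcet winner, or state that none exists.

none

Check each pair by majority over 11 ballots:
Bolt–Model T: Model T 8–3.
Bolt vs Model S1: 6 to 5, Bolt.
Bolt vs Concept 2: Bolt is ranked higher on 3 ballots, Concept 2 on 8. Concept 2 wins 8–3.
Model T–Model S1: Model S1 8–3.
Model T vs Concept 2: Model T preferred on 3+3 = 6 ballots; Model T wins 6–5.
Model S1 vs Concept 2: Model S1 is ranked higher on 3 ballots, Concept 2 on 8. Concept 2 wins 8–3.
No design is unbeaten: Bolt loses to Model T; Model T loses to Model S1; Model S1 loses to Bolt; Concept 2 loses to Model T. In particular Bolt > Model S1 > Model T > Bolt is a majority cycle — no Condorcet winner exists.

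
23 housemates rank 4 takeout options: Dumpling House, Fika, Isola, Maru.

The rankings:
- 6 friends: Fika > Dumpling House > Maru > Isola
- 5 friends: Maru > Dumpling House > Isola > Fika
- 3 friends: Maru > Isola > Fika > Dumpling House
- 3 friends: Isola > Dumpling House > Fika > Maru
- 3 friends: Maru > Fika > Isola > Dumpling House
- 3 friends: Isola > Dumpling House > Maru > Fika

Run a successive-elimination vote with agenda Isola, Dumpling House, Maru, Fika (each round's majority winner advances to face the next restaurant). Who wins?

Round 1: Isola vs Dumpling House — 12–11, Isola advances.
Round 2: Isola vs Maru — 6–17, Maru advances.
Round 3: Maru vs Fika — 14–9, Maru advances.
Maru survives the agenda.

Maru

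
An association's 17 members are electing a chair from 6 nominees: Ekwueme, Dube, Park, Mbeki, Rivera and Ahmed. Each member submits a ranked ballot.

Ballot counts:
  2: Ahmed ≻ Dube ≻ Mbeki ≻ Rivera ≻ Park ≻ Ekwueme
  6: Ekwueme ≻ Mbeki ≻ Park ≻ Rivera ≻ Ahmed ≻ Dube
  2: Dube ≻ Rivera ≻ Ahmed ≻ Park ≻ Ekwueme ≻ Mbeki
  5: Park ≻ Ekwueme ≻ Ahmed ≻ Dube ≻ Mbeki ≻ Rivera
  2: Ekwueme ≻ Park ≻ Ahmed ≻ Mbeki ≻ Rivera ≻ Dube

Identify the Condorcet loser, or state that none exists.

Pairwise majorities:
Ekwueme vs Dube: Ekwueme, 13–4.
Ekwueme vs Park: 8 to 9, Park.
Ekwueme vs Mbeki: Ekwueme wins 15–2.
Ekwueme vs Rivera: Ekwueme is ranked higher on 6+5+2 = 13 ballots, Rivera on 4. Ekwueme wins 13–4.
Ekwueme vs Ahmed: Ekwueme preferred on 6+5+2 = 13 ballots; Ekwueme wins 13–4.
Dube vs Park: 4 to 13, Park.
Dube vs Mbeki: Dube wins 9–8.
Dube–Rivera: Dube 9–8.
Dube vs Ahmed: 2 for Dube, 15 for Ahmed — Ahmed by 15–2.
Park vs Mbeki: Park preferred on 2+5+2 = 9 ballots; Park wins 9–8.
Park vs Rivera: Park, 13–4.
Park–Ahmed: Park 13–4.
Mbeki vs Rivera: Mbeki, 15–2.
Mbeki vs Ahmed: Ahmed wins 11–6.
Rivera–Ahmed: Ahmed 9–8.
Only Rivera has no wins; Rivera is the Condorcet loser.

Rivera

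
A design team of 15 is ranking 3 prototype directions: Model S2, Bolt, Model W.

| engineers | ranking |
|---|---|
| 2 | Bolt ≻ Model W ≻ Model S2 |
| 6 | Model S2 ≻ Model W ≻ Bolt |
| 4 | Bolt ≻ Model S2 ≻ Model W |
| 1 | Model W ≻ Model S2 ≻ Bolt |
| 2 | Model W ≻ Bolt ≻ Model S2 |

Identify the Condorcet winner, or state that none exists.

none

Pairwise majorities:
Model S2 vs Bolt: Model S2 preferred on 6+1 = 7 ballots; Bolt wins 8–7.
Model S2 vs Model W: Model S2 is ranked higher on 6+4 = 10 ballots, Model W on 5. Model S2 wins 10–5.
Bolt vs Model W: Bolt is ranked higher on 2+4 = 6 ballots, Model W on 9. Model W wins 9–6.
No design is unbeaten: Model S2 loses to Bolt; Bolt loses to Model W; Model W loses to Model S2. In particular Model S2 → Model W → Bolt → Model S2 is a majority cycle — no Condorcet winner exists.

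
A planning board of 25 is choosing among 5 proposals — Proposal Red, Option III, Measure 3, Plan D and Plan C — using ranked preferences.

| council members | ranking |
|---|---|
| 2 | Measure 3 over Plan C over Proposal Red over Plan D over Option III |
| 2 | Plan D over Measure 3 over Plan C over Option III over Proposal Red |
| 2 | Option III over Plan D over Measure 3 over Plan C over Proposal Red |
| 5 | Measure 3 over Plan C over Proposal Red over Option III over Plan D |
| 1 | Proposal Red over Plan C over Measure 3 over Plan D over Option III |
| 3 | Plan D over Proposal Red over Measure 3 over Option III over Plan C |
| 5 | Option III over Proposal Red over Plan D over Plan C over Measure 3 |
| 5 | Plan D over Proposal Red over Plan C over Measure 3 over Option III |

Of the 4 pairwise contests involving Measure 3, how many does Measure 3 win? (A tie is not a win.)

2

Measure 3 against each rival (25 council members):
Measure 3–Proposal Red: Proposal Red 14–11.
Measure 3 vs Option III: Measure 3 wins 18–7.
Measure 3 vs Plan D: Plan D, 17–8.
Measure 3 vs Plan C: Measure 3 is ranked higher on 2+2+2+5+3 = 14 ballots, Plan C on 11. Measure 3 wins 14–11.
Measure 3 beats Option III, Plan C; loses to Proposal Red, Plan D — 2 pairwise wins.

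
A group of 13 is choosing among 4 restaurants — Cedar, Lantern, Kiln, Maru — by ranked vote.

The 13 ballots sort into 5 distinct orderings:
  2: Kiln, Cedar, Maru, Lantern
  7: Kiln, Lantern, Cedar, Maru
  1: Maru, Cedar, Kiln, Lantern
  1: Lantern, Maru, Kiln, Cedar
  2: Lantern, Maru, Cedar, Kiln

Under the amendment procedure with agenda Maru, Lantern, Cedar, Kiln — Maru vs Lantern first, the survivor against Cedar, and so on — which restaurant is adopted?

Round 1: Maru vs Lantern — 3–10, Lantern advances.
Round 2: Lantern vs Cedar — 10–3, Lantern advances.
Round 3: Lantern vs Kiln — 3–10, Kiln advances.
Kiln survives the agenda.

Kiln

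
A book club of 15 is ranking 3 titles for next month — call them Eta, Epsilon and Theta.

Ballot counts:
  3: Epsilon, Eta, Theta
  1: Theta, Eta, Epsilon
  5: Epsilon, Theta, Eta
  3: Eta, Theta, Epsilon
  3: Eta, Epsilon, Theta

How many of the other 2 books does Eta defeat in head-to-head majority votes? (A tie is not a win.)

1

Eta against each rival (15 members):
Eta vs Epsilon: Epsilon wins 8–7.
Eta vs Theta: Eta, 9–6.
Eta beats Theta; loses to Epsilon — 1 pairwise win.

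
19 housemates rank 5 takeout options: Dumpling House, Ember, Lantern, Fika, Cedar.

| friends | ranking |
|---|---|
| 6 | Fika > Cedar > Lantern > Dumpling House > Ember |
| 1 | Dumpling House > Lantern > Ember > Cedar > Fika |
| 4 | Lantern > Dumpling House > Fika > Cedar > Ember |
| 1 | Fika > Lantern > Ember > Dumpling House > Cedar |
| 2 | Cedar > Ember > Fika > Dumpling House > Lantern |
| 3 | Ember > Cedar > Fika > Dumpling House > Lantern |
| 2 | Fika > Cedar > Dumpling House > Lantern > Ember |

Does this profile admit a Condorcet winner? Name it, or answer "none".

Check each pair by majority over 19 ballots:
Dumpling House vs Ember: Dumpling House preferred on 6+1+4+2 = 13 ballots; Dumpling House wins 13–6.
Dumpling House vs Lantern: Dumpling House is ranked higher on 1+2+3+2 = 8 ballots, Lantern on 11. Lantern wins 11–8.
Dumpling House vs Fika: 5 to 14, Fika.
Dumpling House vs Cedar: 6 to 13, Cedar.
Ember vs Lantern: 2+3 = 5 for Ember, 14 for Lantern — Lantern by 14–5.
Ember vs Fika: 6 to 13, Fika.
Ember vs Cedar: 1+1+3 = 5 for Ember, 14 for Cedar — Cedar by 14–5.
Lantern vs Fika: 1+4 = 5 for Lantern, 14 for Fika — Fika by 14–5.
Lantern vs Cedar: Lantern preferred on 1+4+1 = 6 ballots; Cedar wins 13–6.
Fika vs Cedar: Fika is ranked higher on 6+4+1+2 = 13 ballots, Cedar on 6. Fika wins 13–6.
Fika wins every pairwise contest, so Fika is the Condorcet winner.

Fika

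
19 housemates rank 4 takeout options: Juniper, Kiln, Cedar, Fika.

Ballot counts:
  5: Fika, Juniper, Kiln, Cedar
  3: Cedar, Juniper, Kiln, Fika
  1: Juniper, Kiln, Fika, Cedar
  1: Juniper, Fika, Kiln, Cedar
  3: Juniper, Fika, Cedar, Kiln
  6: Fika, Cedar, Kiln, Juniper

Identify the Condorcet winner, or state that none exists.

Fika

Check each pair by majority over 19 ballots:
Juniper vs Kiln: Juniper preferred on 5+3+1+1+3 = 13 ballots; Juniper wins 13–6.
Juniper vs Cedar: 10 to 9, Juniper.
Juniper vs Fika: 3+1+1+3 = 8 for Juniper, 11 for Fika — Fika by 11–8.
Kiln vs Cedar: Kiln is ranked higher on 5+1+1 = 7 ballots, Cedar on 12. Cedar wins 12–7.
Kiln vs Fika: 4 to 15, Fika.
Cedar vs Fika: Cedar is ranked higher on 3 ballots, Fika on 16. Fika wins 16–3.
Only Fika has no losses; Fika is the Condorcet winner.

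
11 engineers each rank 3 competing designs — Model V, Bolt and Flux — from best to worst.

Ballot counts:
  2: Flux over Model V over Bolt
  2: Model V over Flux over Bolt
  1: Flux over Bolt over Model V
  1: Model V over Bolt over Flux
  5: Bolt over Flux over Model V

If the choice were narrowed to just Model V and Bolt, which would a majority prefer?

Bolt

Ballots ranking Model V above Bolt: 2 + 2 + 1 = 5.
Ballots ranking Bolt above Model V: 11 − 5 = 6.
Bolt wins the head-to-head 6–5.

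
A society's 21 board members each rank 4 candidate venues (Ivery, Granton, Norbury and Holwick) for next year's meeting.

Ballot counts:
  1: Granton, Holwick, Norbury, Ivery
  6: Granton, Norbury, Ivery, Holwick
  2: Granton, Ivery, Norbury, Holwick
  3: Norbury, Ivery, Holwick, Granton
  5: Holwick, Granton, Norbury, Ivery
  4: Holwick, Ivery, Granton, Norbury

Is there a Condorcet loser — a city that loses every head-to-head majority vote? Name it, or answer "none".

none

Pairwise majorities:
Ivery vs Granton: 3+4 = 7 for Ivery, 14 for Granton — Granton by 14–7.
Ivery vs Norbury: Ivery is ranked higher on 2+4 = 6 ballots, Norbury on 15. Norbury wins 15–6.
Ivery–Holwick: Ivery 11–10.
Granton vs Norbury: 18 to 3, Granton.
Granton vs Holwick: 9 to 12, Holwick.
Norbury vs Holwick: 6+2+3 = 11 for Norbury, 10 for Holwick — Norbury by 11–10.
Every city wins at least one matchup (Ivery beats Holwick; Granton beats Ivery; Norbury beats Ivery; Holwick beats Granton), so there is no Condorcet loser.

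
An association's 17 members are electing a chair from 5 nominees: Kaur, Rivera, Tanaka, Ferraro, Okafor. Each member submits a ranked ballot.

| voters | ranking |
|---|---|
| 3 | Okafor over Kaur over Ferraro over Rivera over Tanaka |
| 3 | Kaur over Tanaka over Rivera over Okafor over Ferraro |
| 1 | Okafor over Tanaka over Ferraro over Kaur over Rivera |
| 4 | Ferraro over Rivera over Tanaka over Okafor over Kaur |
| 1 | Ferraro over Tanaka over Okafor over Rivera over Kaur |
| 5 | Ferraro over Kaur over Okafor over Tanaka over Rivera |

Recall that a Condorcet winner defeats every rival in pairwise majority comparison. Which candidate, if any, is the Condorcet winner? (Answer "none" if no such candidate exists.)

Ferraro

Check each pair by majority over 17 ballots:
Kaur vs Rivera: Kaur, 12–5.
Kaur–Tanaka: Kaur 11–6.
Kaur–Ferraro: Ferraro 11–6.
Kaur–Okafor: Okafor 9–8.
Rivera–Tanaka: Tanaka 10–7.
Rivera–Ferraro: Ferraro 14–3.
Rivera vs Okafor: Okafor wins 10–7.
Tanaka vs Ferraro: Ferraro wins 13–4.
Tanaka–Okafor: Okafor 9–8.
Ferraro–Okafor: Ferraro 10–7.
Only Ferraro has no losses; Ferraro is the Condorcet winner.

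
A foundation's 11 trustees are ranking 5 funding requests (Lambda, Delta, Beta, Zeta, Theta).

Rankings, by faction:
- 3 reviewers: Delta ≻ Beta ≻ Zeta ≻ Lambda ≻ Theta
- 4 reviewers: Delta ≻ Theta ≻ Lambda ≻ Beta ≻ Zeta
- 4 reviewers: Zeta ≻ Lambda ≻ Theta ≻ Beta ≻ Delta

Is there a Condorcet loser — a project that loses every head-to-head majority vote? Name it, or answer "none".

none

Pairwise majorities:
Lambda–Delta: Delta 7–4.
Lambda vs Beta: 4+4 = 8 for Lambda, 3 for Beta — Lambda by 8–3.
Lambda vs Zeta: 4 to 7, Zeta.
Lambda–Theta: Lambda 7–4.
Delta vs Beta: 3+4 = 7 for Delta, 4 for Beta — Delta by 7–4.
Delta vs Zeta: 7 to 4, Delta.
Delta vs Theta: Delta wins 7–4.
Beta vs Zeta: Beta wins 7–4.
Beta vs Theta: Beta is ranked higher on 3 ballots, Theta on 8. Theta wins 8–3.
Zeta vs Theta: 3+4 = 7 for Zeta, 4 for Theta — Zeta by 7–4.
Each project has at least one pairwise win (Lambda beats Beta; Delta beats Lambda; Beta beats Zeta; Zeta beats Lambda; Theta beats Beta) — no Condorcet loser.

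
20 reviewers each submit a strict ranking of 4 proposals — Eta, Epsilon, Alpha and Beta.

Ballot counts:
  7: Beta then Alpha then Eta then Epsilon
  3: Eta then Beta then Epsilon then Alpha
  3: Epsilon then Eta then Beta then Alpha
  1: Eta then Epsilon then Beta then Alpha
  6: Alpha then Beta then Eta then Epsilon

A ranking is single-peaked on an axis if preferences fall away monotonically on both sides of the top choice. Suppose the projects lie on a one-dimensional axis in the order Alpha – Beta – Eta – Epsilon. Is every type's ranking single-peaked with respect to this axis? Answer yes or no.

Axis positions: Alpha=1, Beta=2, Eta=3, Epsilon=4.
Type 1 (peak Beta at position 2): ranking walks positions 2-1-3-4, expanding outward from the peak — single-peaked.
Type 2 (peak Eta at position 3): ranking walks positions 3-2-4-1, expanding outward from the peak — single-peaked.
Type 3 (peak Epsilon at position 4): ranking walks positions 4-3-2-1, expanding outward from the peak — single-peaked.
Type 4 (peak Eta at position 3): ranking walks positions 3-4-2-1, expanding outward from the peak — single-peaked.
Type 5 (peak Alpha at position 1): ranking walks positions 1-2-3-4, expanding outward from the peak — single-peaked.
Every ranking is single-peaked on this axis.

yes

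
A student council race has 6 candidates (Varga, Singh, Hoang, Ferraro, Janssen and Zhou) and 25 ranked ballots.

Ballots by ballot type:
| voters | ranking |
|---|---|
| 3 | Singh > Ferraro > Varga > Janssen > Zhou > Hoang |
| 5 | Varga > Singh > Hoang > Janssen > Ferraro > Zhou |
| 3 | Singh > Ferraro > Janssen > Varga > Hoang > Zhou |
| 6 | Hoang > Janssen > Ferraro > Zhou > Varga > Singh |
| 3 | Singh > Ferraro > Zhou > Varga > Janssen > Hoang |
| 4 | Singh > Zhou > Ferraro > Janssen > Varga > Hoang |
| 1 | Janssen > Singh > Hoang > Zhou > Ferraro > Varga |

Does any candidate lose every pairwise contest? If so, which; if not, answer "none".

none

Head-to-head results (25 voters):
Varga vs Singh: Singh, 14–11.
Varga vs Hoang: 3+5+3+3+4 = 18 for Varga, 7 for Hoang — Varga by 18–7.
Varga vs Ferraro: 5 to 20, Ferraro.
Varga vs Janssen: 11 to 14, Janssen.
Varga vs Zhou: Zhou, 14–11.
Singh vs Hoang: 19 to 6, Singh.
Singh vs Ferraro: 19 to 6, Singh.
Singh–Janssen: Singh 18–7.
Singh vs Zhou: Singh, 19–6.
Hoang vs Ferraro: 5+6+1 = 12 for Hoang, 13 for Ferraro — Ferraro by 13–12.
Hoang vs Janssen: Janssen wins 14–11.
Hoang vs Zhou: Hoang preferred on 5+3+6+1 = 15 ballots; Hoang wins 15–10.
Ferraro–Janssen: Ferraro 13–12.
Ferraro vs Zhou: Ferraro, 20–5.
Janssen vs Zhou: 3+5+3+6+1 = 18 for Janssen, 7 for Zhou — Janssen by 18–7.
Each candidate has at least one pairwise win (Varga beats Hoang; Singh beats Varga; Hoang beats Zhou; Ferraro beats Varga; Janssen beats Varga; Zhou beats Varga) — no Condorcet loser.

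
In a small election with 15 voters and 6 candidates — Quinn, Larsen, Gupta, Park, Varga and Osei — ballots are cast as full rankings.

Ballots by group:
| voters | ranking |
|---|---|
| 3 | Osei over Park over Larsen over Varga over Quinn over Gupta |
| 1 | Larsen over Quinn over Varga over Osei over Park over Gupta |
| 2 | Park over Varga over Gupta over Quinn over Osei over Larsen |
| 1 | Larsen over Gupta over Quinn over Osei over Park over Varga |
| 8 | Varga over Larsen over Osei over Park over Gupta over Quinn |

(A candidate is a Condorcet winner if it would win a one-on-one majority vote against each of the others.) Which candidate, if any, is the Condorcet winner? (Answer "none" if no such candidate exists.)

Head-to-head results (15 voters):
Quinn vs Larsen: 2 to 13, Larsen.
Quinn vs Gupta: Quinn preferred on 3+1 = 4 ballots; Gupta wins 11–4.
Quinn vs Park: Quinn preferred on 1+1 = 2 ballots; Park wins 13–2.
Quinn vs Varga: 2 to 13, Varga.
Quinn vs Osei: 1+2+1 = 4 for Quinn, 11 for Osei — Osei by 11–4.
Larsen vs Gupta: Larsen is ranked higher on 3+1+1+8 = 13 ballots, Gupta on 2. Larsen wins 13–2.
Larsen vs Park: 10 to 5, Larsen.
Larsen vs Varga: Larsen is ranked higher on 3+1+1 = 5 ballots, Varga on 10. Varga wins 10–5.
Larsen vs Osei: Larsen preferred on 1+1+8 = 10 ballots; Larsen wins 10–5.
Gupta vs Park: Gupta preferred on 1 ballot; Park wins 14–1.
Gupta vs Varga: 1 for Gupta, 14 for Varga — Varga by 14–1.
Gupta vs Osei: 3 to 12, Osei.
Park vs Varga: Park preferred on 3+2+1 = 6 ballots; Varga wins 9–6.
Park vs Osei: 2 for Park, 13 for Osei — Osei by 13–2.
Varga vs Osei: Varga preferred on 1+2+8 = 11 ballots; Varga wins 11–4.
Only Varga has no losses; Varga is the Condorcet winner.

Varga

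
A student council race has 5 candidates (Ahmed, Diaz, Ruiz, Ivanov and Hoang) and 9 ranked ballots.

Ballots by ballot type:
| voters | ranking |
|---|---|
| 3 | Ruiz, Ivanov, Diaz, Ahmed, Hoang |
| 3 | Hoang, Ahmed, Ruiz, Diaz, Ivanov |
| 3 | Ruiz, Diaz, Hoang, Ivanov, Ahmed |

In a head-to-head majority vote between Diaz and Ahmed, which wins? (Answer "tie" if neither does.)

Diaz

Ballots ranking Diaz above Ahmed: 3 + 3 = 6.
Ballots ranking Ahmed above Diaz: 9 − 6 = 3.
Diaz wins the head-to-head 6–3.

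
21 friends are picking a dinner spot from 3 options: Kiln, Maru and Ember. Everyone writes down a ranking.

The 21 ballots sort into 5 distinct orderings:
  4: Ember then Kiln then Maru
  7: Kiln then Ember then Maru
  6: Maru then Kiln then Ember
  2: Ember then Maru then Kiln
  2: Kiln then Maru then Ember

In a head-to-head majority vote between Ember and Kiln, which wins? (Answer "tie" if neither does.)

Kiln

Ballots ranking Ember above Kiln: 4 + 2 = 6.
Ballots ranking Kiln above Ember: 21 − 6 = 15.
Kiln wins the head-to-head 15–6.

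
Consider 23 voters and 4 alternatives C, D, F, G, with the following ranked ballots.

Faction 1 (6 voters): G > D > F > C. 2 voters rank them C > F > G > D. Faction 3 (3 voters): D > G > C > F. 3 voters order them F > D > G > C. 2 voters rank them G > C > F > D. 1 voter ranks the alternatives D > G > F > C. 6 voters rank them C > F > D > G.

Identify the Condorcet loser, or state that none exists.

Pairwise majorities:
C–D: D 13–10.
C–F: C 13–10.
C vs G: 2+6 = 8 for C, 15 for G — G by 15–8.
D vs F: F wins 13–10.
D vs G: D is ranked higher on 3+3+1+6 = 13 ballots, G on 10. D wins 13–10.
F vs G: G wins 12–11.
Each alternative has at least one pairwise win (C beats F; D beats C; F beats D; G beats C) — no Condorcet loser.

none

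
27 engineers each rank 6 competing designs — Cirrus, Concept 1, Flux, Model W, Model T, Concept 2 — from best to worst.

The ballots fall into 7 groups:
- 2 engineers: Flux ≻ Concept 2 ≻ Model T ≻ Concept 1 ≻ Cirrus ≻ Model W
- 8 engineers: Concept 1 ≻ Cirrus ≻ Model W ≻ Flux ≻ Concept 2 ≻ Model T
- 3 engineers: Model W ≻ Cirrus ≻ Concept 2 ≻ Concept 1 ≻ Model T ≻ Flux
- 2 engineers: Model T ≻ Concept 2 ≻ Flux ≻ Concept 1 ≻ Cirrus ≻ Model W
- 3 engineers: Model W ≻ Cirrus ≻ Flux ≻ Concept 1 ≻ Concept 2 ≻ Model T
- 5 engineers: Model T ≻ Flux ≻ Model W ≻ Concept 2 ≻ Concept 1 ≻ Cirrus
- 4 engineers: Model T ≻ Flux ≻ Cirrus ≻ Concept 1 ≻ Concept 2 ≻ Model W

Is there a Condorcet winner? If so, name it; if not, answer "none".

none

Check each pair by majority over 27 ballots:
Cirrus vs Concept 1: Cirrus is ranked higher on 3+3+4 = 10 ballots, Concept 1 on 17. Concept 1 wins 17–10.
Cirrus vs Flux: 8+3+3 = 14 for Cirrus, 13 for Flux — Cirrus by 14–13.
Cirrus vs Model W: 16 to 11, Cirrus.
Cirrus vs Model T: Cirrus is ranked higher on 8+3+3 = 14 ballots, Model T on 13. Cirrus wins 14–13.
Cirrus vs Concept 2: Cirrus preferred on 8+3+3+4 = 18 ballots; Cirrus wins 18–9.
Concept 1 vs Flux: Concept 1 is ranked higher on 8+3 = 11 ballots, Flux on 16. Flux wins 16–11.
Concept 1 vs Model W: Concept 1 preferred on 2+8+2+4 = 16 ballots; Concept 1 wins 16–11.
Concept 1 vs Model T: 14 to 13, Concept 1.
Concept 1 vs Concept 2: 15 to 12, Concept 1.
Flux vs Model W: 2+2+5+4 = 13 for Flux, 14 for Model W — Model W by 14–13.
Flux vs Model T: 13 to 14, Model T.
Flux vs Concept 2: Flux is ranked higher on 2+8+3+5+4 = 22 ballots, Concept 2 on 5. Flux wins 22–5.
Model W vs Model T: 8+3+3 = 14 for Model W, 13 for Model T — Model W by 14–13.
Model W vs Concept 2: Model W preferred on 8+3+3+5 = 19 ballots; Model W wins 19–8.
Model T vs Concept 2: 2+5+4 = 11 for Model T, 16 for Concept 2 — Concept 2 by 16–11.
No design is unbeaten: Cirrus loses to Concept 1; Concept 1 loses to Flux; Flux loses to Cirrus; Model W loses to Cirrus; Model T loses to Cirrus; Concept 2 loses to Cirrus. In particular Cirrus beats Flux beats Concept 1 beats Cirrus is a majority cycle — no Condorcet winner exists.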